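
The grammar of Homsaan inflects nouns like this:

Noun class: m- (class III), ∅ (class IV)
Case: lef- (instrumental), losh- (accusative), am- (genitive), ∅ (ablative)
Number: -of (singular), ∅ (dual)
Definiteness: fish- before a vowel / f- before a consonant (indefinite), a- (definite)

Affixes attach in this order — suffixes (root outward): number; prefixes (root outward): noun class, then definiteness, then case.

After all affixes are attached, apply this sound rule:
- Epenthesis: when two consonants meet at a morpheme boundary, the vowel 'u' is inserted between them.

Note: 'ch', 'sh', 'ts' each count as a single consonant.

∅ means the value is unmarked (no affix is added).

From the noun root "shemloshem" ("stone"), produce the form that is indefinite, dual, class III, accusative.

number = dual: zero marking, form stays shemloshem.
Attach noun class class III m- → mshemloshem.
Attach definiteness indefinite f- (before consonant 'm') → fmshemloshem.
Attach case accusative losh- → loshfmshemloshem.
Apply epenthesis: loshfmshemloshem → loshufumushemloshem.

loshufumushemloshem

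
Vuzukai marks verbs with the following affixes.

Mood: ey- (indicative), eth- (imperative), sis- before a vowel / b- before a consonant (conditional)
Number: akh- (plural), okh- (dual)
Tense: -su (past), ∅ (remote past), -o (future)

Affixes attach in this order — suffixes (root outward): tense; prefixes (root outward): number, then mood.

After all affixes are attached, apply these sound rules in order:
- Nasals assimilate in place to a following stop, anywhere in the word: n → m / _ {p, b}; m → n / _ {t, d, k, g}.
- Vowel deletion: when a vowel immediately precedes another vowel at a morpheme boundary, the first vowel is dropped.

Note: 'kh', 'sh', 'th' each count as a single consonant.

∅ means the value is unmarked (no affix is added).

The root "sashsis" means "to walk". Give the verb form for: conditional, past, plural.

Attach number plural akh- → akhsashsis.
Attach mood conditional sis- (before vowel 'a') → sisakhsashsis.
Attach tense past -su → sisakhsashsissu.
Nasal assimilation: no change.
Vowel deletion: no change.

sisakhsashsissu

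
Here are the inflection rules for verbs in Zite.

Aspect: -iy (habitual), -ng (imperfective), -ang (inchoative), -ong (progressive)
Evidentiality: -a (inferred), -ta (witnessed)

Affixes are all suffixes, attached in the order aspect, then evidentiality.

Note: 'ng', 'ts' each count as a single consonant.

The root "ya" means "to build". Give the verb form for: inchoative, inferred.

Attach aspect inchoative -ang → yaang.
Attach evidentiality inferred -a → yaanga.

yaanga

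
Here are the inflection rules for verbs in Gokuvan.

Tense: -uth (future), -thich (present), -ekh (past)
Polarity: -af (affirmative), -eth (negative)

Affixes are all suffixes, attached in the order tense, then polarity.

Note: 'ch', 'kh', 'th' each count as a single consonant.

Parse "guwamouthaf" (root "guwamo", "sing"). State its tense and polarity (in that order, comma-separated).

Segment: guwamo-uth-af.
tense: -uth → future.
polarity: -af → affirmative.

future, affirmative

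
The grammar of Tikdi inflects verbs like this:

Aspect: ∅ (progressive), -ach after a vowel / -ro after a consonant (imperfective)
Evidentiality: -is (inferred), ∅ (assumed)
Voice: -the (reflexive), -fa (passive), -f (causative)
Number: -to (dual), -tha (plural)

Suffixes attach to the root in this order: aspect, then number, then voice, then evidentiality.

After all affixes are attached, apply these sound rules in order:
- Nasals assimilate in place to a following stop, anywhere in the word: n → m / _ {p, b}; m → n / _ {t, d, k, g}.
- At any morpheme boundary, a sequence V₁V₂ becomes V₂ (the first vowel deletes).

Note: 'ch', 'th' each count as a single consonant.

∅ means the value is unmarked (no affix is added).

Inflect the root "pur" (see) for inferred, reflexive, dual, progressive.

aspect = progressive: zero marking, form stays pur.
Attach number dual -to → purto.
Attach voice reflexive -the → purtothe.
Attach evidentiality inferred -is → purtotheis.
Nasal assimilation: no change.
Apply vowel deletion: purtotheis → purtothis.

purtothis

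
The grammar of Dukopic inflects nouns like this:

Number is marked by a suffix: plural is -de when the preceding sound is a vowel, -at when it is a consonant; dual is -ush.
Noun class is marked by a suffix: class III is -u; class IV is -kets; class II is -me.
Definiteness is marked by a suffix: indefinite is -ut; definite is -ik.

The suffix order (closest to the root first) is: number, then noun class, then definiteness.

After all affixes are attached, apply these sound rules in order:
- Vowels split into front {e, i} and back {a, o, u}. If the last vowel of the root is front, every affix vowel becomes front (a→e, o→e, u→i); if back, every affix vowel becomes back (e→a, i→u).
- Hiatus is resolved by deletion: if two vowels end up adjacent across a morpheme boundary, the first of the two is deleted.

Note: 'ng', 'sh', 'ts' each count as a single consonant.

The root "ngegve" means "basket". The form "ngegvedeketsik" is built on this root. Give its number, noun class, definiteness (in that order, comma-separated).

plural, class IV, definite

Segment: ngegve-de-kets-ik.
number: -de/at → plural.
noun class: -kets → class IV.
definiteness: -ik → definite.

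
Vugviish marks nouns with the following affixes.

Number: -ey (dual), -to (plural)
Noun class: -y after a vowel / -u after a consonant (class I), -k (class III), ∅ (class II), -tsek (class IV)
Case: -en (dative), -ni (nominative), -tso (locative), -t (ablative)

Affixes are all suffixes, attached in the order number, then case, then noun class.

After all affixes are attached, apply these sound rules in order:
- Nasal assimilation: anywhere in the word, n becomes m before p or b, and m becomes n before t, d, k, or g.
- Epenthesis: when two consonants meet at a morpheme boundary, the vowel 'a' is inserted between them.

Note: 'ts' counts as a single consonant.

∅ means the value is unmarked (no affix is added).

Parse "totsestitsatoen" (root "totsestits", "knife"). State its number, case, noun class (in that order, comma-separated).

plural, dative, class II

Segment: totsestits-to-en.
number: -to → plural.
case: -en → dative.
noun class: ∅ → class II.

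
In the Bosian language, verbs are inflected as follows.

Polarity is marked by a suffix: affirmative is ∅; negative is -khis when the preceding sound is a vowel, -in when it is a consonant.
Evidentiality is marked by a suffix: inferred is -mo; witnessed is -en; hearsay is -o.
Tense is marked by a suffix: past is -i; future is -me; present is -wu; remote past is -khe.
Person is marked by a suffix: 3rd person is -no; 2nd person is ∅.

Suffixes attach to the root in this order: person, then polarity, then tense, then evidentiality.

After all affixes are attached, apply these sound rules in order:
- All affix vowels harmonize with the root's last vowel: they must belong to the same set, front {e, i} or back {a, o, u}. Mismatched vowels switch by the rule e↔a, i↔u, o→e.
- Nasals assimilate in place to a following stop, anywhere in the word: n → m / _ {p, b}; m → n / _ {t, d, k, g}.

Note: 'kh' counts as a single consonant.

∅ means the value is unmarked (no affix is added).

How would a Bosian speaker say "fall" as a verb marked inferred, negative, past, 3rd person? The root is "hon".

Attach person 3rd person -no → honno.
Attach polarity negative -khis (after vowel 'o') → honnokhis.
Attach tense past -i → honnokhisi.
Attach evidentiality inferred -mo → honnokhisimo.
Apply vowel harmony: honnokhisimo → honnokhusumo.
Nasal assimilation: no change.

honnokhusumo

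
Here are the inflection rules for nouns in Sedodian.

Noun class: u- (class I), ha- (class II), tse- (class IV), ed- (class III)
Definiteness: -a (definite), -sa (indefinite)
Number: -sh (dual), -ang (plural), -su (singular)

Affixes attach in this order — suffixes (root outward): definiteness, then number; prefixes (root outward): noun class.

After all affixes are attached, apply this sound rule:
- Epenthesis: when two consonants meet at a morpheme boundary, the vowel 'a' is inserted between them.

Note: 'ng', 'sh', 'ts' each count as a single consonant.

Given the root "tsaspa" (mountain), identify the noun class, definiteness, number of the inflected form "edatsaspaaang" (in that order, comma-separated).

Segment: ed-tsaspa-a-ang.
noun class: ed- → class III.
definiteness: -a → definite.
number: -ang → plural.

class III, definite, plural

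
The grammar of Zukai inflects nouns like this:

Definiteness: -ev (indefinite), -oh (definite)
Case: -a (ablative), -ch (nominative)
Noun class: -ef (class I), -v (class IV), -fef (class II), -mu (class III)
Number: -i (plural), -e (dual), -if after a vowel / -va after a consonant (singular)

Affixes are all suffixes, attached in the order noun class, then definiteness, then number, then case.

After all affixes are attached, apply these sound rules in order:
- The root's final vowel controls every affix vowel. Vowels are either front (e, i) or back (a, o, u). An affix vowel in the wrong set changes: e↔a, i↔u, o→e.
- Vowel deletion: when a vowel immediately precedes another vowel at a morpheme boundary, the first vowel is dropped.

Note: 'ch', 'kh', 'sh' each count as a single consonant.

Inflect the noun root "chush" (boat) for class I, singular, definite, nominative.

Attach noun class class I -ef → chushef.
Attach definiteness definite -oh → chushefoh.
Attach number singular -va (after consonant 'h') → chushefohva.
Attach case nominative -ch → chushefohvach.
Apply vowel harmony: chushefohvach → chushafohvach.
Vowel deletion: no change.

chushafohvach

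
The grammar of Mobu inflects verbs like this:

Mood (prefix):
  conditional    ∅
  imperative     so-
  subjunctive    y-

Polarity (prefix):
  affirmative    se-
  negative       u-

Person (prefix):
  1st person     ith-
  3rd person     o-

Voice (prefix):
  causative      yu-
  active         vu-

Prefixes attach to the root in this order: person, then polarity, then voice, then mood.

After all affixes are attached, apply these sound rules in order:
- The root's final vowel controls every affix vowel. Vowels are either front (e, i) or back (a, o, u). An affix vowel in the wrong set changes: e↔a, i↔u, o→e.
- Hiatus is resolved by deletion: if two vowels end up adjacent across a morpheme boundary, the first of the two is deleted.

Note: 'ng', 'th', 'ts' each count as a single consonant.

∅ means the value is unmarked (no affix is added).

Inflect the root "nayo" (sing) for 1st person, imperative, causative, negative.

Attach person 1st person ith- → ithnayo.
Attach polarity negative u- → uithnayo.
Attach voice causative yu- → yuuithnayo.
Attach mood imperative so- → soyuuithnayo.
Apply vowel harmony: soyuuithnayo → soyuuuthnayo.
Apply vowel deletion: soyuuuthnayo → soyuthnayo.

soyuthnayo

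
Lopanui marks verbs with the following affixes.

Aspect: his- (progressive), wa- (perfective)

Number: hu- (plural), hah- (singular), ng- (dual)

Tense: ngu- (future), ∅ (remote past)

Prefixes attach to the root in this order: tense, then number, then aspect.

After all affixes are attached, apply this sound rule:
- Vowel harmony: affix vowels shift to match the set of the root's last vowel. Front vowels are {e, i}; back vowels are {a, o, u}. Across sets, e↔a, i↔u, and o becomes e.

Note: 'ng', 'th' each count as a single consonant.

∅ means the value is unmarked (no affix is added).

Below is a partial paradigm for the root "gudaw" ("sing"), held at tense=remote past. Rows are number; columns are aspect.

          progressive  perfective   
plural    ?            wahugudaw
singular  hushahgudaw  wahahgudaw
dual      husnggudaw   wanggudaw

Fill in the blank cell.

tense = remote past: zero marking, form stays gudaw.
Attach number plural hu- → hugudaw.
Attach aspect progressive his- → hishugudaw.
Apply vowel harmony: hishugudaw → hushugudaw.

hushugudaw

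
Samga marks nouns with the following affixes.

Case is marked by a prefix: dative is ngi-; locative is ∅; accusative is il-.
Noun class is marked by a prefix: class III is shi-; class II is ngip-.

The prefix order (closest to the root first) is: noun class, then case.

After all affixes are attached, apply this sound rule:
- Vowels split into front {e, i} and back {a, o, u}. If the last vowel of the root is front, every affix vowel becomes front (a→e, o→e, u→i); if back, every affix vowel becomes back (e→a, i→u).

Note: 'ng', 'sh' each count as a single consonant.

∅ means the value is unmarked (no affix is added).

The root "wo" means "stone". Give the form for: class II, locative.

ngupwo

Attach noun class class II ngip- → ngipwo.
case = locative: zero marking, form stays ngipwo.
Apply vowel harmony: ngipwo → ngupwo.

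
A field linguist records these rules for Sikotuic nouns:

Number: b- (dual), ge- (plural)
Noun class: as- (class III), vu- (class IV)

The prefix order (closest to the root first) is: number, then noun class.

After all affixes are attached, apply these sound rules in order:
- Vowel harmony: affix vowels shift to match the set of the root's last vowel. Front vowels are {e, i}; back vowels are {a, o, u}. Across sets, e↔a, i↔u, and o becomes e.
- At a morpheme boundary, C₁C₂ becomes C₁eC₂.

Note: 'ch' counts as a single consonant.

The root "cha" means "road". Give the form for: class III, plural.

Attach number plural ge- → gecha.
Attach noun class class III as- → asgecha.
Apply vowel harmony: asgecha → asgacha.
Apply epenthesis: asgacha → asegacha.

asegacha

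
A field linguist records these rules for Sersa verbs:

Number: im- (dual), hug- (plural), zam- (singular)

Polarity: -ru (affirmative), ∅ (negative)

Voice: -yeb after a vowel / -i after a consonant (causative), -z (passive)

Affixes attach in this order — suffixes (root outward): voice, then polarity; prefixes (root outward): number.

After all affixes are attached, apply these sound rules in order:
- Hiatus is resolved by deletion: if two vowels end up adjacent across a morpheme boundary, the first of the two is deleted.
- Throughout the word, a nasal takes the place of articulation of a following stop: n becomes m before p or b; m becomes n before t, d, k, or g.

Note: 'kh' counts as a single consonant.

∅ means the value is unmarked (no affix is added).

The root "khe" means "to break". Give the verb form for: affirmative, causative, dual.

imkheyebru

Attach voice causative -yeb (after vowel 'e') → kheyeb.
Attach number dual im- → imkheyeb.
Attach polarity affirmative -ru → imkheyebru.
Vowel deletion: no change.
Nasal assimilation: no change.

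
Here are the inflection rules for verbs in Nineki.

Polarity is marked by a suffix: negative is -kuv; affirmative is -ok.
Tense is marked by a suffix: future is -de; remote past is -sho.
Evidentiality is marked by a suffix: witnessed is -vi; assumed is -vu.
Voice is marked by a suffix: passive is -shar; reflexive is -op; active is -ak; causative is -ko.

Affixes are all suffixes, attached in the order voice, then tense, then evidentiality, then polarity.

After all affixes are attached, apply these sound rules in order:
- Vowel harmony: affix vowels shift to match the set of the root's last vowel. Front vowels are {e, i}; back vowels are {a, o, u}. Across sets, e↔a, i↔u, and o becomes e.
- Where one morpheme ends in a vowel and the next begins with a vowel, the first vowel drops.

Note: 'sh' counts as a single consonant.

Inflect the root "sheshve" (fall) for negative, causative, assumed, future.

Attach voice causative -ko → sheshveko.
Attach tense future -de → sheshvekode.
Attach evidentiality assumed -vu → sheshvekodevu.
Attach polarity negative -kuv → sheshvekodevukuv.
Apply vowel harmony: sheshvekodevukuv → sheshvekedevikiv.
Vowel deletion: no change.

sheshvekedevikiv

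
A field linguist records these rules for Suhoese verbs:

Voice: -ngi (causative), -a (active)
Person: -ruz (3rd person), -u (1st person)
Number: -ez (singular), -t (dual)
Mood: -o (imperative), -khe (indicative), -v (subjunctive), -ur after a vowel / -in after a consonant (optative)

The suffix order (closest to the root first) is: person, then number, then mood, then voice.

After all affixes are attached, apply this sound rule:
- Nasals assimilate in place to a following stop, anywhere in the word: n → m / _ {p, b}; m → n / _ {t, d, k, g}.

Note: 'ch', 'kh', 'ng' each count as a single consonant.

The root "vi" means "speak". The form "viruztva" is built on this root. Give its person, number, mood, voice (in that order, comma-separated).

Segment: vi-ruz-t-v-a.
person: -ruz → 3rd person.
number: -t → dual.
mood: -v → subjunctive.
voice: -a → active.

3rd person, dual, subjunctive, active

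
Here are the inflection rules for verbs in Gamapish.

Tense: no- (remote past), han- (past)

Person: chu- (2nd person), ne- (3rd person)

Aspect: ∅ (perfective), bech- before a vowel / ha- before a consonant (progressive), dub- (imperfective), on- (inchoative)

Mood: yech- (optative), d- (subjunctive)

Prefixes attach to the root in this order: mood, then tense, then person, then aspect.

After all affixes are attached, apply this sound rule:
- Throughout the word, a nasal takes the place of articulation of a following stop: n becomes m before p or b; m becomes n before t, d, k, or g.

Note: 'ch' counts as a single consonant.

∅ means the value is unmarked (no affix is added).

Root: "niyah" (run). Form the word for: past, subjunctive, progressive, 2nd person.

hachuhandniyah

Attach mood subjunctive d- → dniyah.
Attach tense past han- → handniyah.
Attach person 2nd person chu- → chuhandniyah.
Attach aspect progressive ha- (before consonant 'ch') → hachuhandniyah.
Nasal assimilation: no change.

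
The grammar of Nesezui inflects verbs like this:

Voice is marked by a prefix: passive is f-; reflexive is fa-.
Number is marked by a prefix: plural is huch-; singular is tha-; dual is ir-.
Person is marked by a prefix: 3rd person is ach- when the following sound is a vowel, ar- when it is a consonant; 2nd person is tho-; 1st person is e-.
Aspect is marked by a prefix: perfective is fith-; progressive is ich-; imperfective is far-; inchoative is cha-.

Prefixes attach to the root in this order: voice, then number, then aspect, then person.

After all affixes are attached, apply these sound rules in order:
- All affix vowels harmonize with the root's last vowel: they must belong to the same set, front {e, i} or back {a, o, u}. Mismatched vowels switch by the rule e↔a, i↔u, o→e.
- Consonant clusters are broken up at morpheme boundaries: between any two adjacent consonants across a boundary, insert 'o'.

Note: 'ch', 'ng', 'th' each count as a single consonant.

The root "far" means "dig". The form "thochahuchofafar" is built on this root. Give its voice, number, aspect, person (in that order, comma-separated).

Segment: tho-cha-huch-fa-far.
voice: fa- → reflexive.
number: huch- → plural.
aspect: cha- → inchoative.
person: tho- → 2nd person.

reflexive, plural, inchoative, 2nd person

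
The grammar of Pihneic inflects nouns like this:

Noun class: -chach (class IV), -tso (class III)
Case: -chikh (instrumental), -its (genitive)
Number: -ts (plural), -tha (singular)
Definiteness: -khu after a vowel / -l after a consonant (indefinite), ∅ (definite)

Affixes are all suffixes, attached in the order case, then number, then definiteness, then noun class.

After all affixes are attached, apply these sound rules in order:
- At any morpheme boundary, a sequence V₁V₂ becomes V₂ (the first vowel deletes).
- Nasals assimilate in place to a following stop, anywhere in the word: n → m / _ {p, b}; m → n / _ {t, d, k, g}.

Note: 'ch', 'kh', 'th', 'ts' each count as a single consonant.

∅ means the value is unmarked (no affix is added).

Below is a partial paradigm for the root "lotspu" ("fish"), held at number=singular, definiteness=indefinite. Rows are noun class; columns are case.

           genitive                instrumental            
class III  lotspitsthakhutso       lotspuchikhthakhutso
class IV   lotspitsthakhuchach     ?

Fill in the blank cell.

lotspuchikhthakhuchach

Attach case instrumental -chikh → lotspuchikh.
Attach number singular -tha → lotspuchikhtha.
Attach definiteness indefinite -khu (after vowel 'a') → lotspuchikhthakhu.
Attach noun class class IV -chach → lotspuchikhthakhuchach.
Vowel deletion: no change.
Nasal assimilation: no change.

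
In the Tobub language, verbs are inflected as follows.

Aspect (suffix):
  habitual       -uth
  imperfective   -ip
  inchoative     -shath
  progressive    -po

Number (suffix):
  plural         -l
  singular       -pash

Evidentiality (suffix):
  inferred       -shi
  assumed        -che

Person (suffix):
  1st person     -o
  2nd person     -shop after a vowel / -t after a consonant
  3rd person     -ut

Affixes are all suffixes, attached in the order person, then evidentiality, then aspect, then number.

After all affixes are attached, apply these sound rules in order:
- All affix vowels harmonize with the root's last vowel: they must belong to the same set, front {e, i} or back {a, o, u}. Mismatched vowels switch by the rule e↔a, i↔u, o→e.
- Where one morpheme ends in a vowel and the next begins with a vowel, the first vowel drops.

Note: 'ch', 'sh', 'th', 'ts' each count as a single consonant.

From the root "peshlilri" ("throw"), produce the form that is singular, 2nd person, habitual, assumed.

peshlilrishepchithpesh

Attach person 2nd person -shop (after vowel 'i') → peshlilrishop.
Attach evidentiality assumed -che → peshlilrishopche.
Attach aspect habitual -uth → peshlilrishopcheuth.
Attach number singular -pash → peshlilrishopcheuthpash.
Apply vowel harmony: peshlilrishopcheuthpash → peshlilrishepcheithpesh.
Apply vowel deletion: peshlilrishepcheithpesh → peshlilrishepchithpesh.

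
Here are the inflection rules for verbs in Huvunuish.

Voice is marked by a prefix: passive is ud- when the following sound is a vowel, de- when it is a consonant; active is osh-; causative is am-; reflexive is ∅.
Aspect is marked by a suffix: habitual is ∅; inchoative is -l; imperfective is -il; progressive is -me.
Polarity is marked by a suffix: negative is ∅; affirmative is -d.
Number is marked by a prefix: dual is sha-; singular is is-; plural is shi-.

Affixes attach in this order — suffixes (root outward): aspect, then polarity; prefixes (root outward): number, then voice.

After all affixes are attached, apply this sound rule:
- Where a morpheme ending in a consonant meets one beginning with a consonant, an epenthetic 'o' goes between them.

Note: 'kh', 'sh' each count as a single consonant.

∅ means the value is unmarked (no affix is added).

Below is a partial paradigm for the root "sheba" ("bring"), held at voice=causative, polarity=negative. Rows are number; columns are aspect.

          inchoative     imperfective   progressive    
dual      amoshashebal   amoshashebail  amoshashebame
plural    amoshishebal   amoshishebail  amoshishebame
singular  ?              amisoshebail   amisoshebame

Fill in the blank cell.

Attach number singular is- → issheba.
Attach aspect inchoative -l → isshebal.
Attach voice causative am- → amisshebal.
polarity = negative: zero marking, form stays amisshebal.
Apply epenthesis: amisshebal → amisoshebal.

amisoshebal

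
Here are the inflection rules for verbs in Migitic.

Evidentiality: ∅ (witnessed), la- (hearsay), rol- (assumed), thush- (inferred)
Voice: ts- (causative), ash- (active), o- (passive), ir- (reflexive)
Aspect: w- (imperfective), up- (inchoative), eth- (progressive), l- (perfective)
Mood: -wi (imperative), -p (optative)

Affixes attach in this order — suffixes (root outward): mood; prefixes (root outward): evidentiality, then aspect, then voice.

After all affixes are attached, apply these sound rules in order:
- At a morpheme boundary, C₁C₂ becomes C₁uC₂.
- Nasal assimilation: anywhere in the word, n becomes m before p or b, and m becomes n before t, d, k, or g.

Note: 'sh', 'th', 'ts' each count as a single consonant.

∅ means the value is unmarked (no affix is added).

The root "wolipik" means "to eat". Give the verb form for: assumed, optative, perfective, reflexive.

Attach evidentiality assumed rol- → rolwolipik.
Attach aspect perfective l- → lrolwolipik.
Attach mood optative -p → lrolwolipikp.
Attach voice reflexive ir- → irlrolwolipikp.
Apply epenthesis: irlrolwolipikp → iruluroluwolipikup.
Nasal assimilation: no change.

iruluroluwolipikup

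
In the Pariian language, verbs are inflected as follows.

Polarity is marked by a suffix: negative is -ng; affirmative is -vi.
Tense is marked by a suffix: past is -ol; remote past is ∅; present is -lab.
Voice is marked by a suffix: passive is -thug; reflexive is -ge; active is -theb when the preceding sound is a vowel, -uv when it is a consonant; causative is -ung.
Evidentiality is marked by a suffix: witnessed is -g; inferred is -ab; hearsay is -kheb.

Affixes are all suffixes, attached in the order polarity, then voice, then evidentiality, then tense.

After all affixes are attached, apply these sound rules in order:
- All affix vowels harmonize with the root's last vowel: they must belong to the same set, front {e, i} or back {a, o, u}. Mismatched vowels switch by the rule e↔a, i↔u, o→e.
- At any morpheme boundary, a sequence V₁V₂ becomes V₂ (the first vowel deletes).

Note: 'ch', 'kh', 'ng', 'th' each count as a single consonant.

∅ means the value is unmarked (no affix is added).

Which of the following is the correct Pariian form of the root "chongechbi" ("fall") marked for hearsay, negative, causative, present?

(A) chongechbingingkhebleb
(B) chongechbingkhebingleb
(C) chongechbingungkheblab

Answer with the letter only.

Attach polarity negative -ng → chongechbing.
Attach voice causative -ung → chongechbingung.
Attach evidentiality hearsay -kheb → chongechbingungkheb.
Attach tense present -lab → chongechbingungkheblab.
Apply vowel harmony: chongechbingungkheblab → chongechbingingkhebleb.
Vowel deletion: no change.
So the correct form is chongechbingingkhebleb, option (A).
(C) chongechbingungkheblab is wrong: it fails to apply the sound rule(s).
(B) chongechbingkhebingleb is wrong: it has the affixes in the wrong order.

A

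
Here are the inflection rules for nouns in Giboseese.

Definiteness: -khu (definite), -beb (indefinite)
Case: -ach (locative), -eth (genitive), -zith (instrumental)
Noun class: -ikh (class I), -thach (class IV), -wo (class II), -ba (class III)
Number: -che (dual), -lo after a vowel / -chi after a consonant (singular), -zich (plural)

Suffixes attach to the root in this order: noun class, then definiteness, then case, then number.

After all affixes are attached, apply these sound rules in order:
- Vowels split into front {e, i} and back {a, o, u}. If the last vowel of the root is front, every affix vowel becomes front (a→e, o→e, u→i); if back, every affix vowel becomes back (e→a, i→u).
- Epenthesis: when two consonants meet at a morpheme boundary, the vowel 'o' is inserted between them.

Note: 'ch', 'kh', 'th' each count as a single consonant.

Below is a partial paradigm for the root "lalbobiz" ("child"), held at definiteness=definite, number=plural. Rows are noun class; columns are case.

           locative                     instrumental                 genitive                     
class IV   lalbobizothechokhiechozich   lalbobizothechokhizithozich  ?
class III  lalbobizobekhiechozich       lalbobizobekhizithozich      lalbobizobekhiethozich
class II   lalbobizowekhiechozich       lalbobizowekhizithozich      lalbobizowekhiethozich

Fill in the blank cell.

lalbobizothechokhiethozich

Attach noun class class IV -thach → lalbobizthach.
Attach definiteness definite -khu → lalbobizthachkhu.
Attach case genitive -eth → lalbobizthachkhueth.
Attach number plural -zich → lalbobizthachkhuethzich.
Apply vowel harmony: lalbobizthachkhuethzich → lalbobizthechkhiethzich.
Apply epenthesis: lalbobizthechkhiethzich → lalbobizothechokhiethozich.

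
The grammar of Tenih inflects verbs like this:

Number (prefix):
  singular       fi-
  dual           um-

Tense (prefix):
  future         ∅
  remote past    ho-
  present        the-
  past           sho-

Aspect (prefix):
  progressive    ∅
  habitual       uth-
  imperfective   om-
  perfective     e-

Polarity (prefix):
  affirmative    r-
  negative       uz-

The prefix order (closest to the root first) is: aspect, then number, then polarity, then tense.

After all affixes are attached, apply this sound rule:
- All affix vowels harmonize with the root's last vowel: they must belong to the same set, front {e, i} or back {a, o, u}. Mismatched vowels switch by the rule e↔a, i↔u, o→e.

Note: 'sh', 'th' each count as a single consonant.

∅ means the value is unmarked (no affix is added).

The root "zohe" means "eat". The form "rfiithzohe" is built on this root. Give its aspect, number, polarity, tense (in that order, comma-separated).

Segment: r-fi-uth-zohe.
aspect: uth- → habitual.
number: fi- → singular.
polarity: r- → affirmative.
tense: ∅ → future.

habitual, singular, affirmative, future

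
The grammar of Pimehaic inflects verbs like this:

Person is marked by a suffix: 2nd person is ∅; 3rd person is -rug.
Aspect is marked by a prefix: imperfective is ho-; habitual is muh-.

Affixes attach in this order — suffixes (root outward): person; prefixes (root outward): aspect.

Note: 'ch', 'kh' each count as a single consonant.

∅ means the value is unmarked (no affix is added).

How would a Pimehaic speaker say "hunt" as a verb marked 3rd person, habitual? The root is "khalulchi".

muhkhalulchirug

Attach person 3rd person -rug → khalulchirug.
Attach aspect habitual muh- → muhkhalulchirug.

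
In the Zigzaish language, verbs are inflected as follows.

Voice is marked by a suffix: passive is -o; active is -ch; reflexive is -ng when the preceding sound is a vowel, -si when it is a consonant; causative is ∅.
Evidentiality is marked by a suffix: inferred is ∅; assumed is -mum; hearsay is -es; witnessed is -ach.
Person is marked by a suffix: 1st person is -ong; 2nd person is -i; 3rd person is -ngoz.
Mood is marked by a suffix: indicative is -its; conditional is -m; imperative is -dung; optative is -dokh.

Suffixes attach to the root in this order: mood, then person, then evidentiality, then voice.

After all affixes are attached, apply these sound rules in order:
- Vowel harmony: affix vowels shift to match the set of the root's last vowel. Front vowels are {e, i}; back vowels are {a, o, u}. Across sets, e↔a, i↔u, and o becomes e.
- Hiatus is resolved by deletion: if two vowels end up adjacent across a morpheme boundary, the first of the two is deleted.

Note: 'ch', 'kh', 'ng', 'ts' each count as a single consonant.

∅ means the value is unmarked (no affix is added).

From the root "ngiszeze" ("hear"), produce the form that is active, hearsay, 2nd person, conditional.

Attach mood conditional -m → ngiszezem.
Attach person 2nd person -i → ngiszezemi.
Attach evidentiality hearsay -es → ngiszezemies.
Attach voice active -ch → ngiszezemiesch.
Vowel harmony: no change.
Apply vowel deletion: ngiszezemiesch → ngiszezemesch.

ngiszezemesch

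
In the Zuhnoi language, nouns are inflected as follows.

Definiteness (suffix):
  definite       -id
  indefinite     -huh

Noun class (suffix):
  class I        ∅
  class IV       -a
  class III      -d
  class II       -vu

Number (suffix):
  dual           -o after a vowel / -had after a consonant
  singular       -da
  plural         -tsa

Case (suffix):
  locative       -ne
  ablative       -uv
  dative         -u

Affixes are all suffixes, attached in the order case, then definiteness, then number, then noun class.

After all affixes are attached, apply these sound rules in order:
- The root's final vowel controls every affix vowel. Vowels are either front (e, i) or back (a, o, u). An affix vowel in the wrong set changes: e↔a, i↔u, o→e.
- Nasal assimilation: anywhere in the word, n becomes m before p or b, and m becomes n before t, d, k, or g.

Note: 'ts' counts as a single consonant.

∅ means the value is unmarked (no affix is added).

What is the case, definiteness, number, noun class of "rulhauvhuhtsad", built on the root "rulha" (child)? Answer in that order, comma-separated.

ablative, indefinite, plural, class III

Segment: rulha-uv-huh-tsa-d.
case: -uv → ablative.
definiteness: -huh → indefinite.
number: -tsa → plural.
noun class: -d → class III.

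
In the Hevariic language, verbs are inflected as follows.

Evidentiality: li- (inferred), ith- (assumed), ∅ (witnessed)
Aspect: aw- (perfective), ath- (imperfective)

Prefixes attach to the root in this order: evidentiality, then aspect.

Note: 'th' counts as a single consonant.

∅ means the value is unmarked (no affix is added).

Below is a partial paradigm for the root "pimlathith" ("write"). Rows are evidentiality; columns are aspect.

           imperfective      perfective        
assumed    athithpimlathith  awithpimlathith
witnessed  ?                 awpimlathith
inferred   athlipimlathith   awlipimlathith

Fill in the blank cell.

evidentiality = witnessed: zero marking, form stays pimlathith.
Attach aspect imperfective ath- → athpimlathith.

athpimlathith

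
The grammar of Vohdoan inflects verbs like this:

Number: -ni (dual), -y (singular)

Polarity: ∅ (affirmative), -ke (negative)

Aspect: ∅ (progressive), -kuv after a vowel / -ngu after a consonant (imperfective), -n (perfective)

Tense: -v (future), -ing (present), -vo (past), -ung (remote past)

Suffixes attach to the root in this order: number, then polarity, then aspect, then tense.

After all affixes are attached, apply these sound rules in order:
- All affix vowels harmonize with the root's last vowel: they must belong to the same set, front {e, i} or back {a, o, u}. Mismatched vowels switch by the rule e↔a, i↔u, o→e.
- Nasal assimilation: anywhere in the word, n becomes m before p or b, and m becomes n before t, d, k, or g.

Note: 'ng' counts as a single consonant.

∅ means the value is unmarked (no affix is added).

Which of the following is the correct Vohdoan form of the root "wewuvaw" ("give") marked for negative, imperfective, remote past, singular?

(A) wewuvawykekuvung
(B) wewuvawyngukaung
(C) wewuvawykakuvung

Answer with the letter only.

Attach number singular -y → wewuvawy.
Attach polarity negative -ke → wewuvawyke.
Attach aspect imperfective -kuv (after vowel 'e') → wewuvawykekuv.
Attach tense remote past -ung → wewuvawykekuvung.
Apply vowel harmony: wewuvawykekuvung → wewuvawykakuvung.
Nasal assimilation: no change.
So the correct form is wewuvawykakuvung, option (C).
(B) wewuvawyngukaung is wrong: it has the affixes in the wrong order.
(A) wewuvawykekuvung is wrong: it fails to apply the sound rule(s).

C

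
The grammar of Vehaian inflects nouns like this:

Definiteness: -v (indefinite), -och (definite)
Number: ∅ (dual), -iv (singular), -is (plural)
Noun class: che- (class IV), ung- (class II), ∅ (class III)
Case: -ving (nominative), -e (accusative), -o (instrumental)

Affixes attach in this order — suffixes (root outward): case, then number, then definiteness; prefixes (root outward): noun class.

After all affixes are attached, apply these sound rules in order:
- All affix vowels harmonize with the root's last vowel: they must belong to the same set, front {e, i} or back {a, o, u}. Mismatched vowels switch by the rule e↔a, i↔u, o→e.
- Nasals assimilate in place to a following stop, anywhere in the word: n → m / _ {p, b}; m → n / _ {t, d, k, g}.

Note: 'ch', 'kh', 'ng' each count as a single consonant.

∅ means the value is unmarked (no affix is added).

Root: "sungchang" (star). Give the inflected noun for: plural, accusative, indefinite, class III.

sungchangausv

Attach case accusative -e → sungchange.
noun class = class III: zero marking, form stays sungchange.
Attach number plural -is → sungchangeis.
Attach definiteness indefinite -v → sungchangeisv.
Apply vowel harmony: sungchangeisv → sungchangausv.
Nasal assimilation: no change.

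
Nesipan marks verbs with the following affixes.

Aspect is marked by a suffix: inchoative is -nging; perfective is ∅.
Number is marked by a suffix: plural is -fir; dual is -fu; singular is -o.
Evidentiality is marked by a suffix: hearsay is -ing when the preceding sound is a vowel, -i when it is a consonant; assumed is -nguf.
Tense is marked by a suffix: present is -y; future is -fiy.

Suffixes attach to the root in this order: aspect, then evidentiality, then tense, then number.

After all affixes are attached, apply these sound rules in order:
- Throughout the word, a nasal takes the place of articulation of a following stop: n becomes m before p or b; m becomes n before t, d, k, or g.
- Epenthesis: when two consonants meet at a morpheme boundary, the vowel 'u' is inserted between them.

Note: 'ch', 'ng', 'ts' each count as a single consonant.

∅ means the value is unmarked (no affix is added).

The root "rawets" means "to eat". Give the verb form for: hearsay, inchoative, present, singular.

Attach aspect inchoative -nging → rawetsnging.
Attach evidentiality hearsay -i (after consonant 'ng') → rawetsngingi.
Attach tense present -y → rawetsngingiy.
Attach number singular -o → rawetsngingiyo.
Nasal assimilation: no change.
Apply epenthesis: rawetsngingiyo → rawetsungingiyo.

rawetsungingiyo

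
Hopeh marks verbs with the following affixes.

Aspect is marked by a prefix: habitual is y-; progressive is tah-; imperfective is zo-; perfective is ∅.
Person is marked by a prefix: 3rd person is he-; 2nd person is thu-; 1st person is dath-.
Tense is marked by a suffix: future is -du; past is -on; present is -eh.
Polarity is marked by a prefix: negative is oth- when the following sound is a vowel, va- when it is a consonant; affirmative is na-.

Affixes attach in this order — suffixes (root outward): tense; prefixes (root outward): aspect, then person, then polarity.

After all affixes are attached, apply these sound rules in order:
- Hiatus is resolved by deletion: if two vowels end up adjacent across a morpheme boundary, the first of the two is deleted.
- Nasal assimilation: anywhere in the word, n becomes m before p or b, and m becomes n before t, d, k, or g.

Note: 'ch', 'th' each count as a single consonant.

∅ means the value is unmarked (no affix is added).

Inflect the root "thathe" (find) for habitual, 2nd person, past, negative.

vathuythathon

Attach aspect habitual y- → ythathe.
Attach tense past -on → ythatheon.
Attach person 2nd person thu- → thuythatheon.
Attach polarity negative va- (before consonant 'th') → vathuythatheon.
Apply vowel deletion: vathuythatheon → vathuythathon.
Nasal assimilation: no change.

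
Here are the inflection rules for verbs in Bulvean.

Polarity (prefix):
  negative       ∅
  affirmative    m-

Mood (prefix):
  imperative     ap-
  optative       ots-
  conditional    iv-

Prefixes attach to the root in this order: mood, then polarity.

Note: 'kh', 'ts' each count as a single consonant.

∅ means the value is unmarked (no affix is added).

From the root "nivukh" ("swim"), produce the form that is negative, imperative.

Attach mood imperative ap- → apnivukh.
polarity = negative: zero marking, form stays apnivukh.

apnivukh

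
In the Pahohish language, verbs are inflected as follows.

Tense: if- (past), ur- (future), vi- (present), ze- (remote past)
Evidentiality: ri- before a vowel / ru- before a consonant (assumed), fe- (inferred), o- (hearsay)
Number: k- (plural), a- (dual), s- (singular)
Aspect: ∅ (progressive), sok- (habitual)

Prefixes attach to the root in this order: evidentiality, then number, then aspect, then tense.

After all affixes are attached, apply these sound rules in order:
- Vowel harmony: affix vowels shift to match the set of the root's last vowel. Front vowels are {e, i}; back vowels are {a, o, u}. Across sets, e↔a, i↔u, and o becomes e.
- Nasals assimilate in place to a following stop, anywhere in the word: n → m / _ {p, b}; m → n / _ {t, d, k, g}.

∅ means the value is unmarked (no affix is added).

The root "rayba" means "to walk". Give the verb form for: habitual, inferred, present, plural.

vusokkfarayba

Attach evidentiality inferred fe- → ferayba.
Attach number plural k- → kferayba.
Attach aspect habitual sok- → sokkferayba.
Attach tense present vi- → visokkferayba.
Apply vowel harmony: visokkferayba → vusokkfarayba.
Nasal assimilation: no change.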